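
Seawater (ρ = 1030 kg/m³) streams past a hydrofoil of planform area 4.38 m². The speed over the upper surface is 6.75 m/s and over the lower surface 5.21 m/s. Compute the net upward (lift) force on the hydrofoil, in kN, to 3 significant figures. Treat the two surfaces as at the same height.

With equal heights on the two surfaces, Bernoulli gives P_lower − P_upper = ½ρ(v_upper² − v_lower²).
ΔP = ½·1030·(6.75² − 5.21²) = 9490 Pa.
Lift = ΔP · A = 9490 × 4.38 = 41500 N.

F = 41.5 kN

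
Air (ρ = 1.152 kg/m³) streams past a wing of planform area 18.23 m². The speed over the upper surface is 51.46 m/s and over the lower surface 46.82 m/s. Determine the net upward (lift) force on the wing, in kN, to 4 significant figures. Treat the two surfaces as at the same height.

4.788 kN

The faster flow above has the lower pressure; Bernoulli (same height) gives ΔP = ½ρ(v_up² − v_low²).
ΔP = ½·1.152·(51.46² − 46.82²) = 262.7 Pa.
Lift = ΔP · A = 262.7 × 18.23 = 4788 N.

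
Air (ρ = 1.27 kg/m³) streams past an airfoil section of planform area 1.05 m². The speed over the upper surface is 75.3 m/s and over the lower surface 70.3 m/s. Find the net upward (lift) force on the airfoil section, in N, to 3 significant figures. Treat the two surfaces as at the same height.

From P + ½ρv² = const at equal height, P_low − P_up = ½ρ(v_up² − v_low²).
ΔP = ½·1.27·(75.3² − 70.3²) = 462 Pa.
Lift = ΔP · A = 462 × 1.05 = 485 N.

F = 485 N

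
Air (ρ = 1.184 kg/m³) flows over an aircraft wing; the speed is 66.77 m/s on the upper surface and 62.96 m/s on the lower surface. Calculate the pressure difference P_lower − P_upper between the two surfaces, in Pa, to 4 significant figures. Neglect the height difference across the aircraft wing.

The pressure is lower where the speed is higher: ΔP = ½ρ(v_up² − v_low²).
ΔP = ½·1.184·(66.77² − 62.96²) = 292.6 Pa.

ΔP = 292.6 Pa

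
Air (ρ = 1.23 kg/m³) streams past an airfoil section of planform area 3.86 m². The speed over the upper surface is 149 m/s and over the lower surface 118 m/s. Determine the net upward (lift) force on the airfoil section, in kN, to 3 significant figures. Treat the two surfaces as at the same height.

F ≈ 19.6 kN

From P + ½ρv² = const at equal height, P_low − P_up = ½ρ(v_up² − v_low²).
ΔP = ½·1.23·(149² − 118²) = 5090 Pa.
Lift = ΔP · A = 5090 × 3.86 = 19600 N.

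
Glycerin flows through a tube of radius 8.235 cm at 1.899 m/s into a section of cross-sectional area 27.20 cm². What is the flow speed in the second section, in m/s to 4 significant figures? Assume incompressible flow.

Continuity gives A₁v₁ = A₂v₂, so v₂ = (213.0 cm²)/(27.20 cm²) × 1.899 m/s = 14.87 m/s.

v₂ ≈ 14.87 m/s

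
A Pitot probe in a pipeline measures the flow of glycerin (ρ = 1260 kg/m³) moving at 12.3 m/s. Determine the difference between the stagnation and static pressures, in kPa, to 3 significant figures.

95.3 kPa

The dynamic pressure equals the rise in static pressure at the stagnation point: ΔP = ½ρv².
ΔP = ½·1260·12.3² = 95300 Pa.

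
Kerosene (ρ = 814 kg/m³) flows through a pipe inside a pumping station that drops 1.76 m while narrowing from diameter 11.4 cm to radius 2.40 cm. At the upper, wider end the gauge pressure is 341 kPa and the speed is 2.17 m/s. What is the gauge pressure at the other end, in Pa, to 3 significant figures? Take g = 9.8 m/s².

P₂ ≈ 296000 Pa

The volume flow rate is constant, so v₂ = (A₁/A₂)v₁ = (102/18.1)·2.17 = 12.2 m/s.
Applying Bernoulli between the two ends and solving for P₂: P₂ = P₁ + ½ρ(v₁² − v₂²) − ρgΔh.
P₂ = 341000 + ½·814·(2.17² − 12.2²) − 814·9.8·(−1.76) = 341000 + (-59100) − (-14000) = 296000 Pa.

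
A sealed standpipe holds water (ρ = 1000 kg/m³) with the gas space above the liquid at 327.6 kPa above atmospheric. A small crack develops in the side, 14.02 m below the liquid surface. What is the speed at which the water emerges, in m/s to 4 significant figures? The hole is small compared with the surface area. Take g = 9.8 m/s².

Take point 1 at the surface (v₁ ≈ 0) and point 2 at the hole (at atmospheric pressure). Bernoulli: P₁ + ρg h = P_atm + ½ρv₂².
With P₁ − P_atm = 327600 Pa, v₂ = √(2gh + 2ΔP/ρ) = √(2·9.8·14.02 + 2·327600/1000) = 30.50 m/s.

v ≈ 30.50 m/s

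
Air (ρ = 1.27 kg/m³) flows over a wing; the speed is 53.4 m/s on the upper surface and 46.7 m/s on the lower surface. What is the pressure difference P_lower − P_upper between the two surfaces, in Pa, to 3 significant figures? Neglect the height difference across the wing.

Bernoulli (same height): P_lower − P_upper = ½ρ(v_upper² − v_lower²).
ΔP = ½·1.27·(53.4² − 46.7²) = 426 Pa.

ΔP = 426 Pa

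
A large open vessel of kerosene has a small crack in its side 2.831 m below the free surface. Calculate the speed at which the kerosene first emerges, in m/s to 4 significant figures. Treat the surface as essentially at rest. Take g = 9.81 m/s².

Torricelli's result v = √(2gh) gives v = √(2·9.81·2.831) = 7.453 m/s.

v ≈ 7.453 m/s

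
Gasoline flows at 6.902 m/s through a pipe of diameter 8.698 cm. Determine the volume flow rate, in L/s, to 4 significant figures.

Q = A·v = 0.005942 m² × 6.902 m/s = 0.04101 m³/s.
Converting: 0.04101 m³/s × 1000 = 41.01 L/s.

Q ≈ 41.01 L/s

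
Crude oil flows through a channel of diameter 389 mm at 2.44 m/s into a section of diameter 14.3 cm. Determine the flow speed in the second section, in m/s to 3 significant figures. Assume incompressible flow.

18.1 m/s

Mass conservation (A₁v₁ = A₂v₂) gives v₂ = 2.44 × 1190/161 = 18.1 m/s.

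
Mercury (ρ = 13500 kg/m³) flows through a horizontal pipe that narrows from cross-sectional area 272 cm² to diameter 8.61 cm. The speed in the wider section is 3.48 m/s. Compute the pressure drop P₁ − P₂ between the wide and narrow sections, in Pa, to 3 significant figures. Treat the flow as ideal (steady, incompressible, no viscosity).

ΔP ≈ 1700000 Pa

By continuity, v₂ = v₁·A₁/A₂ = 3.48·(272/58.2) = 16.3 m/s.
Bernoulli (h₁ = h₂): P₁ − P₂ = ½ρ(v₂² − v₁²).
P₁ − P₂ = ½·13500·(16.3² − 3.48²) = ½·13500·252 = 1700000 Pa.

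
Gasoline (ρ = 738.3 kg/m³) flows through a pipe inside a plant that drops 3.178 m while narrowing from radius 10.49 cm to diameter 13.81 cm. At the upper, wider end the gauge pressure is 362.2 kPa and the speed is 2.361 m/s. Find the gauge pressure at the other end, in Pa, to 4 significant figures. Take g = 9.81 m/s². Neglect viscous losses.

By continuity, v₂ = v₁·A₁/A₂ = 2.361·(345.7/149.8) = 5.449 m/s.
Bernoulli: P₁ + ½ρv₁² + ρg h₁ = P₂ + ½ρv₂² + ρg h₂, so P₂ = P₁ + ½ρ(v₁² − v₂²) − ρg(h₂ − h₁).
P₂ = 362200 + ½·738.3·(2.361² − 5.449²) − 738.3·9.81·(−3.178) = 362200 + (-8903) − (-23020) = 376300 Pa.

376300 Pa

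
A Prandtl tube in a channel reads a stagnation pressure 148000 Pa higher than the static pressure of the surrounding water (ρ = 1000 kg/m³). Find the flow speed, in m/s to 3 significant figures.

Bernoulli between the free stream and the stagnation point: ½ρv² = P_stag − P_static.
v = √(2ΔP/ρ) = √(2·148000/1000) = 17.2 m/s.

v ≈ 17.2 m/s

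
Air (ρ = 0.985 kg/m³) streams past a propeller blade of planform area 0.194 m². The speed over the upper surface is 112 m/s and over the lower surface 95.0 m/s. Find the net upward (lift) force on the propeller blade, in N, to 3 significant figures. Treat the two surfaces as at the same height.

With equal heights on the two surfaces, Bernoulli gives P_lower − P_upper = ½ρ(v_upper² − v_lower²).
ΔP = ½·0.985·(112² − 95.0²) = 1730 Pa.
Lift = ΔP · A = 1730 × 0.194 = 336 N.

336 N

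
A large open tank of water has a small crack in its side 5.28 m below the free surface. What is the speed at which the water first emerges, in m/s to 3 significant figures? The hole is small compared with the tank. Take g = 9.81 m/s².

v ≈ 10.2 m/s

Torricelli's result v = √(2gh) gives v = √(2·9.81·5.28) = 10.2 m/s.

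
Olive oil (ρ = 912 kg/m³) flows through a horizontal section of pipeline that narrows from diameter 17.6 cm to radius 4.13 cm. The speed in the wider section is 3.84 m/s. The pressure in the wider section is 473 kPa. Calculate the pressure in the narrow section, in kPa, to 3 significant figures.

Continuity gives A₁v₁ = A₂v₂, so v₂ = (243 cm²)/(53.6 cm²) × 3.84 m/s = 17.4 m/s.
Along the horizontal streamline, P + ½ρv² is constant.
P₂ = P₁ − ½ρ(v₂² − v₁²) = 473000 − ½·912·(17.4² − 3.84²) = 473000 − 132000 = 341000 Pa.

341 kPa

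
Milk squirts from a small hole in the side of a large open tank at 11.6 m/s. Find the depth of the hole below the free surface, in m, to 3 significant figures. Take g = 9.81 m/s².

Inverting v = √(2gh) gives h = v² / 2g.
h = 11.6²/(2·9.81) = 135/19.62 = 6.86 m.

h ≈ 6.86 m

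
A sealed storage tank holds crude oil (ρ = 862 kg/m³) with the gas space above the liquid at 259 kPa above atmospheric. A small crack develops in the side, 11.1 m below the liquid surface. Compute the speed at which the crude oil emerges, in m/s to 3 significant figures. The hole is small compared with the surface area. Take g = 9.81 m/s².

Take point 1 at the surface (v₁ ≈ 0) and point 2 at the hole (at atmospheric pressure). Bernoulli: P₁ + ρg h = P_atm + ½ρv₂².
With P₁ − P_atm = 259000 Pa, v₂ = √(2gh + 2ΔP/ρ) = √(2·9.81·11.1 + 2·259000/862) = 28.6 m/s.

v = 28.6 m/s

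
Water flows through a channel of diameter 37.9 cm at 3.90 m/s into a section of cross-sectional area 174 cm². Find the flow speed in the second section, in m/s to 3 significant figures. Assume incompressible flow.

By continuity, v₂ = v₁·A₁/A₂ = 3.90·(1130/174) = 25.3 m/s.

v₂ ≈ 25.3 m/s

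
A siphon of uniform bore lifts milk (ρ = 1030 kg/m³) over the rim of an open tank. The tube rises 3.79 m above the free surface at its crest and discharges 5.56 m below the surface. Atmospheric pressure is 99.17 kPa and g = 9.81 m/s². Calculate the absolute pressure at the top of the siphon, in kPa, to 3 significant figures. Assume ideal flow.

4.69 kPa

The outlet speed comes from Torricelli: v = √(2g·5.56) = 10.4 m/s.
The bore is uniform, so the speed at the crest is the same v. Bernoulli surface→crest: P_atm = P_top + ½ρv² + ρg·h_top.
P_top = 99170 − ½·1030·10.4² − 1030·9.81·3.79 = 4690 Pa.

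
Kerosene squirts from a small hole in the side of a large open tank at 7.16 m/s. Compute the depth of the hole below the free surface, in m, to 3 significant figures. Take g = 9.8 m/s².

For a small hole in a large open tank, ½v² = gh, giving h = v²/(2g).
h = 7.16²/(2·9.8) = 51.3/19.60 = 2.62 m.

h ≈ 2.62 m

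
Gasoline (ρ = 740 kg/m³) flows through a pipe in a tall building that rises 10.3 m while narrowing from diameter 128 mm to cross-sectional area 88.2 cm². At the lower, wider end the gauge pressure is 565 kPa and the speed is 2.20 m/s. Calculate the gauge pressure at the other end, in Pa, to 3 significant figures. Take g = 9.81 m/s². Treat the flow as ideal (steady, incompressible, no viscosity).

488000 Pa

Mass conservation (A₁v₁ = A₂v₂) gives v₂ = 2.20 × 129/88.2 = 3.21 m/s.
Applying Bernoulli between the two ends and solving for P₂: P₂ = P₁ + ½ρ(v₁² − v₂²) − ρgΔh.
P₂ = 565000 + ½·740·(2.20² − 3.21²) − 740·9.81·(+10.3) = 565000 + (-2020) − (74800) = 488000 Pa.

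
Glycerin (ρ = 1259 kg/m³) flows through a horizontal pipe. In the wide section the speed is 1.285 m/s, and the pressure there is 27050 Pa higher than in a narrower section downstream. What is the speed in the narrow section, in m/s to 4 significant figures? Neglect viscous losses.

6.680 m/s

Along the level pipe P + ½ρv² is conserved, hence v₂² = v₁² + 2(P₁ − P₂)/ρ.
v₂ = √(1.285² + 2·27050/1259) = √(1.651 + 42.97) = 6.680 m/s.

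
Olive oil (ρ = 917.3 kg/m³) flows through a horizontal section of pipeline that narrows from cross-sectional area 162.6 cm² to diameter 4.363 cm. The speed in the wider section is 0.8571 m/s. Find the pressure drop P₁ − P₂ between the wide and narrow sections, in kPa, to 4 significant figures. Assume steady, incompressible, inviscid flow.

The volume flow rate is constant, so v₂ = (A₁/A₂)v₁ = (162.6/14.95)·0.8571 = 9.322 m/s.
With no height change, Bernoulli's equation is P₁ + ½ρv₁² = P₂ + ½ρv₂².
P₁ − P₂ = ½·917.3·(9.322² − 0.8571²) = ½·917.3·86.16 = 39520 Pa.

39.52 kPa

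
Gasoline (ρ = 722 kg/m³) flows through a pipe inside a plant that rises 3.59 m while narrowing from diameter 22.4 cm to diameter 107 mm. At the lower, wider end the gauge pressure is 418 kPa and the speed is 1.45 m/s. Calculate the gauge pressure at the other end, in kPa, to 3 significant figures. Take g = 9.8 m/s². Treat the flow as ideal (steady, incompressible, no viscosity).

379 kPa

Mass conservation (A₁v₁ = A₂v₂) gives v₂ = 1.45 × 394/89.9 = 6.35 m/s.
Bernoulli: P₁ + ½ρv₁² + ρg h₁ = P₂ + ½ρv₂² + ρg h₂, so P₂ = P₁ + ½ρ(v₁² − v₂²) − ρg(h₂ − h₁).
P₂ = 418000 + ½·722·(1.45² − 6.35²) − 722·9.8·(+3.59) = 418000 + (-13800) − (25400) = 379000 Pa.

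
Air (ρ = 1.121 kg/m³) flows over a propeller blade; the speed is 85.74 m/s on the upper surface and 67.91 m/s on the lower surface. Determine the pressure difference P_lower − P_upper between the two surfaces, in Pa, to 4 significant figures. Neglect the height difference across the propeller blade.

ΔP ≈ 1536 Pa

Bernoulli (same height): P_lower − P_upper = ½ρ(v_upper² − v_lower²).
ΔP = ½·1.121·(85.74² − 67.91²) = 1536 Pa.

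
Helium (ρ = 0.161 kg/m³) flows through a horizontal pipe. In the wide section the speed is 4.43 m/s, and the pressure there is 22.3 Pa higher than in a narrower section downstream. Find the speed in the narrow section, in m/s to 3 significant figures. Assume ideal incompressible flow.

v₂ ≈ 17.2 m/s

Along the level pipe P + ½ρv² is conserved, hence v₂² = v₁² + 2(P₁ − P₂)/ρ.
v₂ = √(4.43² + 2·22.3/0.161) = √(19.6 + 277) = 17.2 m/s.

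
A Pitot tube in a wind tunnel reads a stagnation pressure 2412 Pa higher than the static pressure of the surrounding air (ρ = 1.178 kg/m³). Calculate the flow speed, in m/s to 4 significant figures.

v ≈ 63.99 m/s

The dynamic pressure equals the rise in static pressure at the stagnation point: ΔP = ½ρv².
v = √(2ΔP/ρ) = √(2·2412/1.178) = 63.99 m/s.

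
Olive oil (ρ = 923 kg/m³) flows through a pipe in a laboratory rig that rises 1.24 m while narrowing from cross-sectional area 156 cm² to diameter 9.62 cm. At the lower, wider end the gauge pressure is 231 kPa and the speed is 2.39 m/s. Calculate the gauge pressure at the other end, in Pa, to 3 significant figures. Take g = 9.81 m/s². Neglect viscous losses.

P₂ = 210000 Pa

Mass conservation (A₁v₁ = A₂v₂) gives v₂ = 2.39 × 156/72.7 = 5.13 m/s.
Energy conservation along the streamline gives P₂ = P₁ − ½ρ(v₂² − v₁²) − ρg(h₂ − h₁).
P₂ = 231000 + ½·923·(2.39² − 5.13²) − 923·9.81·(+1.24) = 231000 + (-9510) − (11200) = 210000 Pa.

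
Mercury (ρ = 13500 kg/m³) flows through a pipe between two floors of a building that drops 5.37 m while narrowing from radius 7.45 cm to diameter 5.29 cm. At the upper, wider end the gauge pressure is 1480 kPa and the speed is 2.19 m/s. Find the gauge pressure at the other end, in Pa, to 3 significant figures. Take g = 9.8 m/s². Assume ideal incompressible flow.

Mass conservation (A₁v₁ = A₂v₂) gives v₂ = 2.19 × 174/22.0 = 17.4 m/s.
Applying Bernoulli between the two ends and solving for P₂: P₂ = P₁ + ½ρ(v₁² − v₂²) − ρgΔh.
P₂ = 1480000 + ½·13500·(2.19² − 17.4²) − 13500·9.8·(−5.37) = 1480000 + (-2010000) − (-710000) = 185000 Pa.

P₂ ≈ 185000 Pa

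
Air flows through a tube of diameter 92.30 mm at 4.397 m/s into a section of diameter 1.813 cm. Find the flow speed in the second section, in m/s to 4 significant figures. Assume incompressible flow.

The volume flow rate is constant, so v₂ = (A₁/A₂)v₁ = (66.91/2.582)·4.397 = 114.0 m/s.

v₂ ≈ 114.0 m/s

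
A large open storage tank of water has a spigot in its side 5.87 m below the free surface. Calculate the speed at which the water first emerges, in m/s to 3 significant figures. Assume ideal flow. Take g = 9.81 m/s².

10.7 m/s

The surface is effectively still and both ends are open, so ½v² = gh and v = √(2·9.81·5.87) = 10.7 m/s.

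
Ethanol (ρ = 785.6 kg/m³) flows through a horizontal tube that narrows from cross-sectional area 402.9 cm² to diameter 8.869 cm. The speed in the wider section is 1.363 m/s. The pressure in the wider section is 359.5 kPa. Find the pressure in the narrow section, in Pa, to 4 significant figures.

The volume flow rate is constant, so v₂ = (A₁/A₂)v₁ = (402.9/61.78)·1.363 = 8.889 m/s.
The pipe is horizontal, so Bernoulli reduces to P₁ + ½ρv₁² = P₂ + ½ρv₂².
P₂ = P₁ − ½ρ(v₂² − v₁²) = 359500 − ½·785.6·(8.889² − 1.363²) = 359500 − 30310 = 329200 Pa.

329200 Pa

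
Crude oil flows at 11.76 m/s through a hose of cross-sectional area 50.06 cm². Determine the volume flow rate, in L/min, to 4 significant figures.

Q = A·v = 0.005006 m² × 11.76 m/s = 0.05887 m³/s.
Converting: 0.05887 m³/s × 60000 = 3532 L/min.

Q ≈ 3532 L/min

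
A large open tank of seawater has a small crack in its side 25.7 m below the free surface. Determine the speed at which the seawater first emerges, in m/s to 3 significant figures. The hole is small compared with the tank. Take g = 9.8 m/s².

v ≈ 22.4 m/s

Bernoulli from surface to hole (P equal, v_surface ≈ 0): v = √(2gh) = √(2×9.8×25.7) = 22.4 m/s.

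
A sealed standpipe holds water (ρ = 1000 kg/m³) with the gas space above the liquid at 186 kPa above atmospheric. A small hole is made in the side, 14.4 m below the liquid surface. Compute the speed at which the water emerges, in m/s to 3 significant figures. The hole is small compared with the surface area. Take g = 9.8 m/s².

Take point 1 at the surface (v₁ ≈ 0) and point 2 at the hole (at atmospheric pressure). Bernoulli: P₁ + ρg h = P_atm + ½ρv₂².
With P₁ − P_atm = 186000 Pa, v₂ = √(2gh + 2ΔP/ρ) = √(2·9.8·14.4 + 2·186000/1000) = 25.6 m/s.

v ≈ 25.6 m/s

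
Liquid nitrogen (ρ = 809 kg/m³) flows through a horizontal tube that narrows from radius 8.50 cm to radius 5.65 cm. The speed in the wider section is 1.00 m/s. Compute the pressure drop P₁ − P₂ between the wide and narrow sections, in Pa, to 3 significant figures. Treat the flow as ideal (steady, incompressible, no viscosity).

The volume flow rate is constant, so v₂ = (A₁/A₂)v₁ = (227/100)·1.00 = 2.26 m/s.
Bernoulli (h₁ = h₂): P₁ − P₂ = ½ρ(v₂² − v₁²).
P₁ − P₂ = ½·809·(2.26² − 1.00²) = ½·809·4.12 = 1670 Pa.

ΔP = 1670 Pa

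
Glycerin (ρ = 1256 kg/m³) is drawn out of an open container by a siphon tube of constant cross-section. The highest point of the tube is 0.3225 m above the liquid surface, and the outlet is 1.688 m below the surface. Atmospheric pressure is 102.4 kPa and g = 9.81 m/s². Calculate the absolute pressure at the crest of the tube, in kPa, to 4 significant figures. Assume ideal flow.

The outlet speed comes from Torricelli: v = √(2g·1.688) = 5.755 m/s.
The bore is uniform, so the speed at the crest is the same v. Bernoulli surface→crest: P_atm = P_top + ½ρv² + ρg·h_top.
P_top = 102400 − ½·1256·5.755² − 1256·9.81·0.3225 = 77630 Pa.

P_top ≈ 77.63 kPa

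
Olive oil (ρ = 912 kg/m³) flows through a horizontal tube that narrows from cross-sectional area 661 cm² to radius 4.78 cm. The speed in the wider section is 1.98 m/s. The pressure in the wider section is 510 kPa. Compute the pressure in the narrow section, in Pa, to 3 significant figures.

360000 Pa

By continuity, v₂ = v₁·A₁/A₂ = 1.98·(661/71.8) = 18.2 m/s.
With no height change, Bernoulli's equation is P₁ + ½ρv₁² = P₂ + ½ρv₂².
P₂ = P₁ − ½ρ(v₂² − v₁²) = 510000 − ½·912·(18.2² − 1.98²) = 510000 − 150000 = 360000 Pa.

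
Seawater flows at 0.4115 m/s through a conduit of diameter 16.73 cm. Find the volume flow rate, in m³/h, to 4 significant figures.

Q = A·v = 0.02198 m² × 0.4115 m/s = 0.009046 m³/s.
Converting: 0.009046 m³/s × 3600 = 32.57 m³/h.

Q ≈ 32.57 m³/h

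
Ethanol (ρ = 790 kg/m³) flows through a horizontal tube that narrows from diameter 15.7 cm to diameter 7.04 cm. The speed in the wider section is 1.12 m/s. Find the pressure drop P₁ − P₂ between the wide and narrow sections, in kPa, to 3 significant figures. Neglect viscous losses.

The volume flow rate is constant, so v₂ = (A₁/A₂)v₁ = (194/38.9)·1.12 = 5.57 m/s.
With no height change, Bernoulli's equation is P₁ + ½ρv₁² = P₂ + ½ρv₂².
P₁ − P₂ = ½·790·(5.57² − 1.12²) = ½·790·29.8 = 11800 Pa.

ΔP ≈ 11.8 kPa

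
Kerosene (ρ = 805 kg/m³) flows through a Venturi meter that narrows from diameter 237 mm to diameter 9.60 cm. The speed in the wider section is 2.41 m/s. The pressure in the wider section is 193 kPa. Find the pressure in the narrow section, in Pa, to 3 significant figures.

Mass conservation (A₁v₁ = A₂v₂) gives v₂ = 2.41 × 441/72.4 = 14.7 m/s.
The pipe is horizontal, so Bernoulli reduces to P₁ + ½ρv₁² = P₂ + ½ρv₂².
P₂ = P₁ − ½ρ(v₂² − v₁²) = 193000 − ½·805·(14.7² − 2.41²) = 193000 − 84500 = 109000 Pa.

P₂ ≈ 109000 Pa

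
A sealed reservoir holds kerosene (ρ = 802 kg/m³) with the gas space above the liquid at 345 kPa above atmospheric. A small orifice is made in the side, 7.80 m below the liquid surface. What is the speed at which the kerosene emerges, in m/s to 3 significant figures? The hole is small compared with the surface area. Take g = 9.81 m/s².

31.8 m/s

Take point 1 at the surface (v₁ ≈ 0) and point 2 at the hole (at atmospheric pressure). Bernoulli: P₁ + ρg h = P_atm + ½ρv₂².
With P₁ − P_atm = 345000 Pa, v₂ = √(2gh + 2ΔP/ρ) = √(2·9.81·7.80 + 2·345000/802) = 31.8 m/s.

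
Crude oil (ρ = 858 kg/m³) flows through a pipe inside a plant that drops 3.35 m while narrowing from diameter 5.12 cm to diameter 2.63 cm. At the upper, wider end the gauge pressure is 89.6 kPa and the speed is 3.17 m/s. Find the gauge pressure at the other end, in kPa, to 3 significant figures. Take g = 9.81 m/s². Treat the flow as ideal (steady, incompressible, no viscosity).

Continuity gives A₁v₁ = A₂v₂, so v₂ = (20.6 cm²)/(5.43 cm²) × 3.17 m/s = 12.0 m/s.
Energy conservation along the streamline gives P₂ = P₁ − ½ρ(v₂² − v₁²) − ρg(h₂ − h₁).
P₂ = 89600 + ½·858·(3.17² − 12.0²) − 858·9.81·(−3.35) = 89600 + (-57600) − (-28200) = 60200 Pa.

60.2 kPa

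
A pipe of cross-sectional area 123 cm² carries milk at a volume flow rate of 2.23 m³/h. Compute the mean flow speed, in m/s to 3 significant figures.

Q = 2.23 m³/h = 0.000619 m³/s.
v = Q/A = 0.000619 / 0.0123 = 0.0504 m/s.

v ≈ 0.0504 m/s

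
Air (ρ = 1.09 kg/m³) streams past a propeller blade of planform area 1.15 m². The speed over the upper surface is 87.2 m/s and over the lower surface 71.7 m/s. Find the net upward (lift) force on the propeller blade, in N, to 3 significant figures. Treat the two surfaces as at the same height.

F = 1540 N

With equal heights on the two surfaces, Bernoulli gives P_lower − P_upper = ½ρ(v_upper² − v_lower²).
ΔP = ½·1.09·(87.2² − 71.7²) = 1340 Pa.
Lift = ΔP · A = 1340 × 1.15 = 1540 N.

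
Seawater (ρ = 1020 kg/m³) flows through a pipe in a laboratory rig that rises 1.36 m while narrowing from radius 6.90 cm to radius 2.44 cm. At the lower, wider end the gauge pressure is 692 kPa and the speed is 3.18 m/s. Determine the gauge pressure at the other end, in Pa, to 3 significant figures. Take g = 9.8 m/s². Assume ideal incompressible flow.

354000 Pa

Continuity gives A₁v₁ = A₂v₂, so v₂ = (150 cm²)/(18.7 cm²) × 3.18 m/s = 25.4 m/s.
Bernoulli: P₁ + ½ρv₁² + ρg h₁ = P₂ + ½ρv₂² + ρg h₂, so P₂ = P₁ + ½ρ(v₁² − v₂²) − ρg(h₂ − h₁).
P₂ = 692000 + ½·1020·(3.18² − 25.4²) − 1020·9.8·(+1.36) = 692000 + (-325000) − (13600) = 354000 Pa.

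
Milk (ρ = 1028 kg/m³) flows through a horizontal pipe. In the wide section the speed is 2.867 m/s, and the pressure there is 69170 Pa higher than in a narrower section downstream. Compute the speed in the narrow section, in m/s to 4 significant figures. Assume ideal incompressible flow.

v₂ ≈ 11.95 m/s

Horizontal Bernoulli: P₁ + ½ρv₁² = P₂ + ½ρv₂², so v₂² = v₁² + 2(P₁ − P₂)/ρ.
v₂ = √(2.867² + 2·69170/1028) = √(8.220 + 134.6) = 11.95 m/s.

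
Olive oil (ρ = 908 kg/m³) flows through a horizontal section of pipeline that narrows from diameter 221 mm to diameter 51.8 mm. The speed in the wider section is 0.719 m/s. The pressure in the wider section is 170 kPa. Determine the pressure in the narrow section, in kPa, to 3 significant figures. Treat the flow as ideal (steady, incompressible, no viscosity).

P₂ ≈ 92.5 kPa

By continuity, v₂ = v₁·A₁/A₂ = 0.719·(384/21.1) = 13.1 m/s.
The pipe is horizontal, so Bernoulli reduces to P₁ + ½ρv₁² = P₂ + ½ρv₂².
P₂ = P₁ − ½ρ(v₂² − v₁²) = 170000 − ½·908·(13.1² − 0.719²) = 170000 − 77500 = 92500 Pa.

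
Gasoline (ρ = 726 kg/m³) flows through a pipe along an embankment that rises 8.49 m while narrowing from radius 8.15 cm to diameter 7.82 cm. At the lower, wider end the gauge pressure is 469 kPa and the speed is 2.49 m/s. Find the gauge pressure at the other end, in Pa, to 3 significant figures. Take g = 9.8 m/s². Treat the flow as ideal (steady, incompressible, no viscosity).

P₂ = 368000 Pa

By continuity, v₂ = v₁·A₁/A₂ = 2.49·(209/48.0) = 10.8 m/s.
Energy conservation along the streamline gives P₂ = P₁ − ½ρ(v₂² − v₁²) − ρg(h₂ − h₁).
P₂ = 469000 + ½·726·(2.49² − 10.8²) − 726·9.8·(+8.49) = 469000 + (-40200) − (60400) = 368000 Pa.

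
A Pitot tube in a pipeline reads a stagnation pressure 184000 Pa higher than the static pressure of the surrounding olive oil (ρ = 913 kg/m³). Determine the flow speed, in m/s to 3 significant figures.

Bernoulli between the free stream and the stagnation point: ½ρv² = P_stag − P_static.
v = √(2ΔP/ρ) = √(2·184000/913) = 20.1 m/s.

v ≈ 20.1 m/s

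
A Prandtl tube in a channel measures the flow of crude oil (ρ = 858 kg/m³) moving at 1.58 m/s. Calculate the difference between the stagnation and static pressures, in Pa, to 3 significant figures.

The dynamic pressure equals the rise in static pressure at the stagnation point: ΔP = ½ρv².
ΔP = ½·858·1.58² = 1070 Pa.

1070 Pa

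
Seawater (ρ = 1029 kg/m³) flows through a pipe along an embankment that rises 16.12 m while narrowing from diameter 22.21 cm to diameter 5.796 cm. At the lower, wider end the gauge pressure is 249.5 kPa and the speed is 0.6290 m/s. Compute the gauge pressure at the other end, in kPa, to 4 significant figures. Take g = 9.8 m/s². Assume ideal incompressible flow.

43.26 kPa

Mass conservation (A₁v₁ = A₂v₂) gives v₂ = 0.6290 × 387.4/26.38 = 9.236 m/s.
Energy conservation along the streamline gives P₂ = P₁ − ½ρ(v₂² − v₁²) − ρg(h₂ − h₁).
P₂ = 249500 + ½·1029·(0.6290² − 9.236²) − 1029·9.8·(+16.12) = 249500 + (-43690) − (162600) = 43260 Pa.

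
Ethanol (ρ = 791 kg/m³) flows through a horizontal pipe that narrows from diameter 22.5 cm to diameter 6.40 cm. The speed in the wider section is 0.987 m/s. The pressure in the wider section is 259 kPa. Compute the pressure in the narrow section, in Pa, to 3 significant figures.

P₂ = 201000 Pa

Continuity gives A₁v₁ = A₂v₂, so v₂ = (398 cm²)/(32.2 cm²) × 0.987 m/s = 12.2 m/s.
Along the horizontal streamline, P + ½ρv² is constant.
P₂ = P₁ − ½ρ(v₂² − v₁²) = 259000 − ½·791·(12.2² − 0.987²) = 259000 − 58500 = 201000 Pa.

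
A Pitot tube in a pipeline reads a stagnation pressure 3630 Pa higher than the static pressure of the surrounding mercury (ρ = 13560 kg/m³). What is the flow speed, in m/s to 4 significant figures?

The dynamic pressure equals the rise in static pressure at the stagnation point: ΔP = ½ρv².
v = √(2ΔP/ρ) = √(2·3630/13560) = 0.7317 m/s.

v ≈ 0.7317 m/s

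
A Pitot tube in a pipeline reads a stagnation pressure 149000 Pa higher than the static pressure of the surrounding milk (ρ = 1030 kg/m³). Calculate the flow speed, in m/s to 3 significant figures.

Bernoulli between the free stream and the stagnation point: ½ρv² = P_stag − P_static.
v = √(2ΔP/ρ) = √(2·149000/1030) = 17.0 m/s.

v ≈ 17.0 m/s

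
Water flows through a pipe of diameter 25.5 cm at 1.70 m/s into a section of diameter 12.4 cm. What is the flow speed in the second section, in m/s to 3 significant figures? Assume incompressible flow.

v₂ ≈ 7.19 m/s

Mass conservation (A₁v₁ = A₂v₂) gives v₂ = 1.70 × 511/121 = 7.19 m/s.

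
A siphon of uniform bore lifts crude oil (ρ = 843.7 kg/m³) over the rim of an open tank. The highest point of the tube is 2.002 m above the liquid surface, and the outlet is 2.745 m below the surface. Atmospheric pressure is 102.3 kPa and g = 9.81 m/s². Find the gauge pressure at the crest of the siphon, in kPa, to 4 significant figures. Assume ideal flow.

-39.29 kPa

The outlet speed comes from Torricelli: v = √(2g·2.745) = 7.339 m/s.
Continuity keeps v the same throughout the tube; from surface to crest, P_atm + 0 = P_top + ½ρv² + ρg·h_top.
P_top = 102300 − ½·843.7·7.339² − 843.7·9.81·2.002 = 63010 Pa. So P_gauge = P_top − P_atm = -39290 Pa.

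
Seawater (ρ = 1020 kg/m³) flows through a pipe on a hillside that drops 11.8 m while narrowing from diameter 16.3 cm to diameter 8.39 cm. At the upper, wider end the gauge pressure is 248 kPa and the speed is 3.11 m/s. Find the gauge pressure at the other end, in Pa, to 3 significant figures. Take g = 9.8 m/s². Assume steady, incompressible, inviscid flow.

The volume flow rate is constant, so v₂ = (A₁/A₂)v₁ = (209/55.3)·3.11 = 11.7 m/s.
Applying Bernoulli between the two ends and solving for P₂: P₂ = P₁ + ½ρ(v₁² − v₂²) − ρgΔh.
P₂ = 248000 + ½·1020·(3.11² − 11.7²) − 1020·9.8·(−11.8) = 248000 + (-65300) − (-118000) = 301000 Pa.

P₂ = 301000 Pa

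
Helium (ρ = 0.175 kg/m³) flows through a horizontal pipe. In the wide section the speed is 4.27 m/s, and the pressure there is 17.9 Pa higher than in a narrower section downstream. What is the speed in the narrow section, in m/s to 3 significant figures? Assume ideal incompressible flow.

v₂ ≈ 14.9 m/s

Horizontal Bernoulli: P₁ + ½ρv₁² = P₂ + ½ρv₂², so v₂² = v₁² + 2(P₁ − P₂)/ρ.
v₂ = √(4.27² + 2·17.9/0.175) = √(18.2 + 205) = 14.9 m/s.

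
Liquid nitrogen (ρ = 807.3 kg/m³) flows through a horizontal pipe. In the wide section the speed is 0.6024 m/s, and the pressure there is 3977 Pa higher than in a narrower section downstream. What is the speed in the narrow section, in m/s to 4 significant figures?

Along the level pipe P + ½ρv² is conserved, hence v₂² = v₁² + 2(P₁ − P₂)/ρ.
v₂ = √(0.6024² + 2·3977/807.3) = √(0.3629 + 9.853) = 3.196 m/s.

v₂ ≈ 3.196 m/s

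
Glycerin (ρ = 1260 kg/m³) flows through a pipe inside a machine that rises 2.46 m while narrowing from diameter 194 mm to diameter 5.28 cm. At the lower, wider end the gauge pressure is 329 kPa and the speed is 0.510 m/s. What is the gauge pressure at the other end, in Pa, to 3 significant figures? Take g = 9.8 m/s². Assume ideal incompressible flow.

The volume flow rate is constant, so v₂ = (A₁/A₂)v₁ = (296/21.9)·0.510 = 6.89 m/s.
Bernoulli: P₁ + ½ρv₁² + ρg h₁ = P₂ + ½ρv₂² + ρg h₂, so P₂ = P₁ + ½ρ(v₁² − v₂²) − ρg(h₂ − h₁).
P₂ = 329000 + ½·1260·(0.510² − 6.89²) − 1260·9.8·(+2.46) = 329000 + (-29700) − (30400) = 269000 Pa.

269000 Pa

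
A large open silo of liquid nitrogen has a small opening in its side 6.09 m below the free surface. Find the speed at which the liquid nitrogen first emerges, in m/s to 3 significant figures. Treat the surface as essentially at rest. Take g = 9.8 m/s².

v ≈ 10.9 m/s

Torricelli's result v = √(2gh) gives v = √(2·9.8·6.09) = 10.9 m/s.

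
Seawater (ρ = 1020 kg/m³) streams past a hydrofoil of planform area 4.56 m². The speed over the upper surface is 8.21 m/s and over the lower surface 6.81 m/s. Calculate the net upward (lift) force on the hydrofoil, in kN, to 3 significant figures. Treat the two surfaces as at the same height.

F ≈ 48.9 kN

With equal heights on the two surfaces, Bernoulli gives P_lower − P_upper = ½ρ(v_upper² − v_lower²).
ΔP = ½·1020·(8.21² − 6.81²) = 10700 Pa.
Lift = ΔP · A = 10700 × 4.56 = 48900 N.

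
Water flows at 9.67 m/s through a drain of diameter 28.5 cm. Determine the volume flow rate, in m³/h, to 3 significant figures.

Q ≈ 2220 m³/h

Q = A·v = 0.0638 m² × 9.67 m/s = 0.617 m³/s.
Converting: 0.617 m³/s × 3600 = 2220 m³/h.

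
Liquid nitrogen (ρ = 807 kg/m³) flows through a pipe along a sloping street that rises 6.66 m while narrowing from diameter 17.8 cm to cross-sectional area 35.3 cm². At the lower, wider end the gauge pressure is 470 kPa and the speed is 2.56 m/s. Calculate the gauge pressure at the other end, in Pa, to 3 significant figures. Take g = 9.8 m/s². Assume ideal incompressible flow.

P₂ = 289000 Pa

The volume flow rate is constant, so v₂ = (A₁/A₂)v₁ = (249/35.3)·2.56 = 18.0 m/s.
Applying Bernoulli between the two ends and solving for P₂: P₂ = P₁ + ½ρ(v₁² − v₂²) − ρgΔh.
P₂ = 470000 + ½·807·(2.56² − 18.0²) − 807·9.8·(+6.66) = 470000 + (-129000) − (52700) = 289000 Pa.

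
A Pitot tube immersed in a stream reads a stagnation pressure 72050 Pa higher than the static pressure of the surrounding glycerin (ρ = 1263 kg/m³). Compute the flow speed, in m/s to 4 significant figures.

Bernoulli between the free stream and the stagnation point: ½ρv² = P_stag − P_static.
v = √(2ΔP/ρ) = √(2·72050/1263) = 10.68 m/s.

v ≈ 10.68 m/s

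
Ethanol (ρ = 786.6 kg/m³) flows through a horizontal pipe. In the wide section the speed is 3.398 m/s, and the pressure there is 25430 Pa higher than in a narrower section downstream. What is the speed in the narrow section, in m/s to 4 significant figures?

Along the level pipe P + ½ρv² is conserved, hence v₂² = v₁² + 2(P₁ − P₂)/ρ.
v₂ = √(3.398² + 2·25430/786.6) = √(11.55 + 64.66) = 8.730 m/s.

v₂ = 8.730 m/s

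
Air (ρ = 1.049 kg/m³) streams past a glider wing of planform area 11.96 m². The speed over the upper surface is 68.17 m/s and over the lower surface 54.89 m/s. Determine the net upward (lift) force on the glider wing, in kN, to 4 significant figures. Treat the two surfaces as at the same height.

F ≈ 10.25 kN

The faster flow above has the lower pressure; Bernoulli (same height) gives ΔP = ½ρ(v_up² − v_low²).
ΔP = ½·1.049·(68.17² − 54.89²) = 857.2 Pa.
Lift = ΔP · A = 857.2 × 11.96 = 10250 N.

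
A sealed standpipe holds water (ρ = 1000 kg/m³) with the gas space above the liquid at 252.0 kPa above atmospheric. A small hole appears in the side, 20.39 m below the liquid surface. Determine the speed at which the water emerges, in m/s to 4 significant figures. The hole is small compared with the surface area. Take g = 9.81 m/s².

v = 30.07 m/s

Take point 1 at the surface (v₁ ≈ 0) and point 2 at the hole (at atmospheric pressure). Bernoulli: P₁ + ρg h = P_atm + ½ρv₂².
With P₁ − P_atm = 252000 Pa, v₂ = √(2gh + 2ΔP/ρ) = √(2·9.81·20.39 + 2·252000/1000) = 30.07 m/s.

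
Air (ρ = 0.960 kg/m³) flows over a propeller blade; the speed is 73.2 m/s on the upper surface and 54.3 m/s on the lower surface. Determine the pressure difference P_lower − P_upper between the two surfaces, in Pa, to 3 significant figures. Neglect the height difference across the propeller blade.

With negligible Δh, P + ½ρv² is constant, so P_low − P_up = ½ρ(v_up² − v_low²).
ΔP = ½·0.960·(73.2² − 54.3²) = 1160 Pa.

1160 Pa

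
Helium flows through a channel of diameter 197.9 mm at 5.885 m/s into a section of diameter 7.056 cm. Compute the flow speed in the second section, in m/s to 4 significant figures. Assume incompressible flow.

By continuity, v₂ = v₁·A₁/A₂ = 5.885·(307.6/39.10) = 46.29 m/s.

v₂ = 46.29 m/s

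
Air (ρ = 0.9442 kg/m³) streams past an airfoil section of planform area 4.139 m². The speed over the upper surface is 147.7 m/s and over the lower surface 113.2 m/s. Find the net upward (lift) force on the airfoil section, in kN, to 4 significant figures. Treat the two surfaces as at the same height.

17.59 kN

From P + ½ρv² = const at equal height, P_low − P_up = ½ρ(v_up² − v_low²).
ΔP = ½·0.9442·(147.7² − 113.2²) = 4249 Pa.
Lift = ΔP · A = 4249 × 4.139 = 17590 N.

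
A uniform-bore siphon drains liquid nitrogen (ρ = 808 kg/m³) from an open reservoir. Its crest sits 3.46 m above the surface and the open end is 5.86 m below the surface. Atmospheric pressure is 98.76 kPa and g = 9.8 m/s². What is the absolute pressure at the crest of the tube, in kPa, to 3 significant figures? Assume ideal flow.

The outlet speed comes from Torricelli: v = √(2g·5.86) = 10.7 m/s.
Continuity keeps v the same throughout the tube; from surface to crest, P_atm + 0 = P_top + ½ρv² + ρg·h_top.
P_top = 98760 − ½·808·10.7² − 808·9.8·3.46 = 25000 Pa.

P_top ≈ 25.0 kPa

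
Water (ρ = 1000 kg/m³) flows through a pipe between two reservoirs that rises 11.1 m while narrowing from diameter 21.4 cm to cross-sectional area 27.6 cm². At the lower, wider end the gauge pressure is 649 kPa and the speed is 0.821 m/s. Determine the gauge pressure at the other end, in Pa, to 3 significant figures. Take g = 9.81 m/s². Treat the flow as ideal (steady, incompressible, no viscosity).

By continuity, v₂ = v₁·A₁/A₂ = 0.821·(360/27.6) = 10.7 m/s.
Bernoulli: P₁ + ½ρv₁² + ρg h₁ = P₂ + ½ρv₂² + ρg h₂, so P₂ = P₁ + ½ρ(v₁² − v₂²) − ρg(h₂ − h₁).
P₂ = 649000 + ½·1000·(0.821² − 10.7²) − 1000·9.81·(+11.1) = 649000 + (-56900) − (109000) = 483000 Pa.

P₂ = 483000 Pa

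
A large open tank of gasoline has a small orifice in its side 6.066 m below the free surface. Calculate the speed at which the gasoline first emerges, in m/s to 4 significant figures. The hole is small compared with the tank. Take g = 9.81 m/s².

10.91 m/s

With the surface at rest and both surface and jet at atmospheric pressure, Bernoulli gives ρg h = ½ρv², so v = √(2gh) = √(2·9.81·6.066) = 10.91 m/s.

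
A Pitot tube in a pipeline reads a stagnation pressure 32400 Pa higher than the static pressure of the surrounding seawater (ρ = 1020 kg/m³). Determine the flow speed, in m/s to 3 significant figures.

v ≈ 7.97 m/s

Bernoulli between the free stream and the stagnation point: ½ρv² = P_stag − P_static.
v = √(2ΔP/ρ) = √(2·32400/1020) = 7.97 m/s.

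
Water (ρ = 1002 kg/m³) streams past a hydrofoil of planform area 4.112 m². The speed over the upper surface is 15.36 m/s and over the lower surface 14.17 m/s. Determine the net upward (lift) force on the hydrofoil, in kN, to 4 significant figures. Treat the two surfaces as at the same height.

F ≈ 72.39 kN

The faster flow above has the lower pressure; Bernoulli (same height) gives ΔP = ½ρ(v_up² − v_low²).
ΔP = ½·1002·(15.36² − 14.17²) = 17610 Pa.
Lift = ΔP · A = 17610 × 4.112 = 72390 N.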